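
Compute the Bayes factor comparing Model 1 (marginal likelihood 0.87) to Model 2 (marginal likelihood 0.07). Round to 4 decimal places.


BF12 = marginal likelihood of M1 / marginal likelihood of M2
= 0.87/0.07
= 12.4286

12.4286


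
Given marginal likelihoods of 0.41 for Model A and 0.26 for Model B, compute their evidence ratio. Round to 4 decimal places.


Ratio = ML(A) / ML(B) = 0.41/0.26
= 1.5769

1.5769


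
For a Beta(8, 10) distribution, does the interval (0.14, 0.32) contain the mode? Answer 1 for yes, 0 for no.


Mode of Beta(a,b) = (a-1)/(a+b-2)
= (8-1)/(8+10-2) = 0.4375
Check: 0.14 <= 0.4375 <= 0.32?
Result: 0

0


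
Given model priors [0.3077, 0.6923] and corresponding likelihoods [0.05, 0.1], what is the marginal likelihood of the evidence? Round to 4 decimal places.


P(E) = sum_i P(M_i) P(E|M_i)
= 0.0154 + 0.0692
= 0.0846

0.0846


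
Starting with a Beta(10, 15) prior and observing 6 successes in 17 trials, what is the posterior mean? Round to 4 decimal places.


Posterior parameters: alpha = 10 + 6 = 16
beta = 15 + 11 = 26
Posterior mean = alpha / (alpha + beta) = 16 / 42
= 0.381

0.381


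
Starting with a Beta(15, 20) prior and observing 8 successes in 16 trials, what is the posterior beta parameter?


Posterior beta = prior beta + failures
Failures = 16 - 8 = 8
beta_post = 20 + 8 = 28

28


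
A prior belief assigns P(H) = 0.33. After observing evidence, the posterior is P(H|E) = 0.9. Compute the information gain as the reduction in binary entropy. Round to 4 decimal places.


H(prior) = -0.33*log2(0.33) - 0.67*log2(0.67)
= 0.9149
H(post) = -0.9*log2(0.9) - 0.1*log2(0.1)
= 0.469
IG = 0.9149 - 0.469 = 0.4459

0.4459


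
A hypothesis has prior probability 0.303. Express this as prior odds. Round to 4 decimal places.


Odds = P(H) / P(not H) = 0.303 / 0.697
= 0.4347

0.4347


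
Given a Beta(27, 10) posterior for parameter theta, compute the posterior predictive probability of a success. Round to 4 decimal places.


For a Beta-Bernoulli model, the predictive probability is the mean:
P(success) = 27/(27+10) = 27/37 = 0.7297

0.7297


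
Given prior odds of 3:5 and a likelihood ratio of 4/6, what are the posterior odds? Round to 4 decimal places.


Posterior odds = prior odds * LR
Prior odds = 3/5 = 0.6
LR = 4/6 = 0.6667
Posterior odds = 0.6 * 0.6667 = 0.4

0.4


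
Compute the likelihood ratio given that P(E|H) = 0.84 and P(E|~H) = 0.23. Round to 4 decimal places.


LR = P(E|H) / P(E|~H)
= 0.84 / 0.23 = 3.6522

3.6522


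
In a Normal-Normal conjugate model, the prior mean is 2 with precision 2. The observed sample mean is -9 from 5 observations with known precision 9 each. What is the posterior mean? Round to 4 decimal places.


Posterior precision = tau0 + n*tau = 2 + 5*9 = 47
Posterior mean = (tau0*mu0 + n*tau*xbar) / posterior_precision
= (2*2 + 5*9*-9) / 47
= -401 / 47 = -8.5319

-8.5319


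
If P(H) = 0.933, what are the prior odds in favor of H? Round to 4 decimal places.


Prior odds = P(H) / (1 - P(H))
= 0.933 / 0.067
= 13.9254

13.9254


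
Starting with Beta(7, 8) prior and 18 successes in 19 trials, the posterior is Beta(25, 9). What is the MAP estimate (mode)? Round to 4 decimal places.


The mode of Beta(a, b) when a > 1 and b > 1 is (a-1)/(a+b-2)
= (25 - 1) / (25 + 9 - 2)
= 24 / 32
= 0.75

0.75


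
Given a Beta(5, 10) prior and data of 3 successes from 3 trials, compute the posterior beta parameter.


Number of failures = 3 - 3 = 0
Posterior beta = 10 + 0 = 10

10


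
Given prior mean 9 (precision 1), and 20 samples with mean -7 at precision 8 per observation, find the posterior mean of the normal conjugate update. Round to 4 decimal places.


The posterior mean is a precision-weighted average of prior and data.
Post. prec. = 1 + 160 = 161
Post. mean = (9 + -1120)/161 = -1111/161 = -6.9006

-6.9006


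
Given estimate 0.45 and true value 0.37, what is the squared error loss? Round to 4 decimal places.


Squared error = (estimate - true)^2
Difference = 0.08
Loss = 0.08^2 = 0.0064

0.0064


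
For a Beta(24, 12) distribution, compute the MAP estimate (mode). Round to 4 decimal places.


MAP = mode = (a-1)/(a+b-2)
= (24-1)/(24+12-2)
= 23/34 = 0.6765

0.6765


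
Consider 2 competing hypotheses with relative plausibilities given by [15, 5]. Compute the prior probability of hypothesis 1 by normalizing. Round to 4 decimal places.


Sum of weights = 15 + 5 = 20
Normalized prior for H1 = 15 / 20
= 0.75

0.75


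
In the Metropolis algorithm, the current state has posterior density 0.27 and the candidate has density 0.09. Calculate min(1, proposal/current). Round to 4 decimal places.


Ratio = 0.09/0.27 = 0.3333
Acceptance probability = min(1, 0.3333)
= 0.3333

0.3333


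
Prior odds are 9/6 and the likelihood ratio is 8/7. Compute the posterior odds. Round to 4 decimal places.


Posterior odds = prior odds * likelihood ratio
= (9/6) * (8/7)
= 72 / 42
= 1.7143

1.7143


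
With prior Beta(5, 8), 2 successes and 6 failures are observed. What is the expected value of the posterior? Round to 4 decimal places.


Posterior = Beta(7, 14)
E[theta] = alpha/(alpha+beta)
= 7/21 = 0.3333

0.3333


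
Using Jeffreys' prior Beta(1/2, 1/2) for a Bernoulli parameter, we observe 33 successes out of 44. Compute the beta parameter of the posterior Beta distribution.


Conjugate update: Beta(0.5 + k, 0.5 + n - k).
k = 33, n - k = 11
Posterior beta = 0.5 + (n - k) = 0.5 + 11 = 11.5

11.5


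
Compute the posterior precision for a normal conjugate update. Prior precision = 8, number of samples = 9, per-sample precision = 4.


tau_post = tau_0 + n * tau
= 8 + 9 * 4 = 44

44


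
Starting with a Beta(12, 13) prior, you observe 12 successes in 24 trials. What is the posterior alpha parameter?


For a Beta-Binomial conjugate model:
Posterior alpha = prior alpha + number of successes
= 12 + 12 = 24

24


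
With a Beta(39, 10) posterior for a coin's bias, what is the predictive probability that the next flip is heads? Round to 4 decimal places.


The predictive probability equals the posterior mean.
P(next = heads) = alpha / (alpha + beta)
= 39 / 49 = 0.7959

0.7959


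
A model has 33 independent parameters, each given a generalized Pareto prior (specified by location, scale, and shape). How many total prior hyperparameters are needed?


Each generalized Pareto prior needs 3 hyperparameters (location, scale, and shape).
Total = 3 * 33 = 99

99


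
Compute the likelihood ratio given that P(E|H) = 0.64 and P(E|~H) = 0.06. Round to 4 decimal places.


LR = P(E|H) / P(E|~H)
= 0.64 / 0.06 = 10.6667

10.6667


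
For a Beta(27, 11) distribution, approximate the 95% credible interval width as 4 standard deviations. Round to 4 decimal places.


Variance of Beta(a,b) = ab / ((a+b)^2 * (a+b+1))
= 27*11 / ((38)^2 * 39)
= 0.0053
SD = sqrt(0.0053) = 0.0726
Width = 4 * SD = 0.2905

0.2905


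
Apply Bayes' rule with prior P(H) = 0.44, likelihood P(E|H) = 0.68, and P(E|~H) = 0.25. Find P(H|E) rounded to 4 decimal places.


Step 1: Compute marginal P(E) = P(E|H)P(H) + P(E|~H)P(~H)
= 0.68*0.44 + 0.25*0.56 = 0.4392
Step 2: P(H|E) = P(E|H)P(H)/P(E) = 0.2992/0.4392
= 0.6812

0.6812


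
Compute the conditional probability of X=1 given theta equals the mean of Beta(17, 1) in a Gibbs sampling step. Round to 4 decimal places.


Mean of Beta(17, 1) = 0.9444
P(X=1 | theta=0.9444) = 0.9444

0.9444


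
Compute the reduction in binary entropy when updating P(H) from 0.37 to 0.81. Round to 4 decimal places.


H_before = -p*log2(p) - (1-p)*log2(1-p) for p=0.37: 0.9507
H_after for p=0.81: 0.7015
Reduction = 0.9507 - 0.7015 = 0.2492

0.2492


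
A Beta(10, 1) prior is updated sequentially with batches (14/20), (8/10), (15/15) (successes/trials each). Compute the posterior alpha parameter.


Sequential conjugate updating is equivalent to a single batch update.
Total successes across all batches = 37
alpha_posterior = alpha_prior + total_successes = 10 + 37
= 47

47


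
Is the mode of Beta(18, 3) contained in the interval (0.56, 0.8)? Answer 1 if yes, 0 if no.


Mode = (a-1)/(a+b-2) = 17/19 = 0.8947
Interval: (0.56, 0.8)
Contains mode? 0

0


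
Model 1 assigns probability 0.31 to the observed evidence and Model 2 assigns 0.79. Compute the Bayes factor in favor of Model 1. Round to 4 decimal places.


BF = P(data|M1) / P(data|M2)
= 0.31 / 0.79 = 0.3924

0.3924


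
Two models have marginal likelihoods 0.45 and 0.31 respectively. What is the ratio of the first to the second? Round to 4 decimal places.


Evidence ratio = 0.45 / 0.31
= 1.4516

1.4516


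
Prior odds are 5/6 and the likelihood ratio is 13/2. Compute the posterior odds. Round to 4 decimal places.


Posterior odds = prior odds * likelihood ratio
= (5/6) * (13/2)
= 65 / 12
= 5.4167

5.4167


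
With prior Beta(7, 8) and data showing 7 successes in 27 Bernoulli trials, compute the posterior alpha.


Conjugate update: alpha_posterior = alpha_prior + k
= 7 + 7 = 14

14


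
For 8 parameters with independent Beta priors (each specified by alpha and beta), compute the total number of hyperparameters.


A Beta prior has 2 hyperparameters per parameter.
Total = 8 * 2 = 16

16


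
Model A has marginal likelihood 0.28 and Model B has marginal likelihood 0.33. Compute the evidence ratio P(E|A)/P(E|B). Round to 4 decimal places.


Evidence ratio = P(E|A) / P(E|B)
= 0.28 / 0.33
= 0.8485

0.8485


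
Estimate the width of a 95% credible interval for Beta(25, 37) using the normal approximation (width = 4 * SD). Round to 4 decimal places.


For Beta(a,b): Var = ab/((a+b)^2(a+b+1))
Var = 0.0038, SD = 0.0618
Approximate 95% CI width = 4 * 0.0618 = 0.2472

0.2472


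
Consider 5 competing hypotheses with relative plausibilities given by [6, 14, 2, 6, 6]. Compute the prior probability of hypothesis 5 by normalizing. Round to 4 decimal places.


Sum of weights = 6 + 14 + 2 + 6 + 6 = 34
Normalized prior for H5 = 6 / 34
= 0.1765

0.1765


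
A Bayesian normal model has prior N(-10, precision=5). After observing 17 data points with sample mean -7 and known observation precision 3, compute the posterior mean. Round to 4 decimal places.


Posterior mean = (prior_precision * prior_mean + n * data_precision * data_mean) / (prior_precision + n * data_precision)
Numerator = 5*-10 + 17*3*-7 = -407
Denominator = 5 + 17*3 = 56
Posterior mean = -7.2679

-7.2679


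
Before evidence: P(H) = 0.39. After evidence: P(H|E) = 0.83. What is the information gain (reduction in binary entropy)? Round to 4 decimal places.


Prior entropy = 0.9648
Posterior entropy = 0.6577
Information gain = 0.9648 - 0.6577 = 0.3071

0.3071


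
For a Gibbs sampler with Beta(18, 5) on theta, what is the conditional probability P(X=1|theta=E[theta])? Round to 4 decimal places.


E[theta] = 18/(18+5) = 0.7826
P(X=1|theta) = theta = 0.7826

0.7826


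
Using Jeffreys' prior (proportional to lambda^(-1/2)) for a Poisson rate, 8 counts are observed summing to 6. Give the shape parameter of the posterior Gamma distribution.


Conjugate update: Gamma(prior_shape + S, prior_rate + n).
Prior shape = 0.5, prior rate = 0.
Posterior shape = 0.5 + S = 0.5 + 6 = 6.5

6.5


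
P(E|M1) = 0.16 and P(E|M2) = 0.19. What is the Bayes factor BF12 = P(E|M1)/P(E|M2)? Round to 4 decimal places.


Bayes factor BF12 = P(E|M1) / P(E|M2)
= 0.16 / 0.19
= 0.8421

0.8421


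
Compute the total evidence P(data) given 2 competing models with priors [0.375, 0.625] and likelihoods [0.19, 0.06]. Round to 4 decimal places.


Marginal likelihood = sum P(model_i) * P(data|model_i)
Model 1: 0.375 * 0.19 = 0.0713
Model 2: 0.625 * 0.06 = 0.0375
Total = 0.1088

0.1088


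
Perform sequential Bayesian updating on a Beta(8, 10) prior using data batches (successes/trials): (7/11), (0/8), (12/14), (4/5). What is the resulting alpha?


Accumulate successes: 23
Posterior alpha = prior alpha + sum of successes
= 8 + 23 = 31

31


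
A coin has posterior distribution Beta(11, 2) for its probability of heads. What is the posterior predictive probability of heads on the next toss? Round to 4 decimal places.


Posterior predictive = E[theta] = alpha/(alpha+beta)
= 11/13
= 0.8462

0.8462


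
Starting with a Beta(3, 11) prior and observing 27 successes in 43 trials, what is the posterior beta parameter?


Posterior beta = prior beta + failures
Failures = 43 - 27 = 16
beta_post = 11 + 16 = 27

27


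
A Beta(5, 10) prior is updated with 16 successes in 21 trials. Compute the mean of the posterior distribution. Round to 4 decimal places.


After update: Beta(21, 15)
Mean = 21 / (21 + 15) = 21 / 36
= 0.5833

0.5833


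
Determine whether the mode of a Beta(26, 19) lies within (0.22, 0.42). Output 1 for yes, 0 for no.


First find the mode: (a-1)/(a+b-2) = 0.5814
Is 0.5814 in (0.22, 0.42)? 0

0


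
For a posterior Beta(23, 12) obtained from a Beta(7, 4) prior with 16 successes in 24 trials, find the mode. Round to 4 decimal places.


Mode = (alpha - 1) / (alpha + beta - 2)
= 22 / 33
= 0.6667

0.6667


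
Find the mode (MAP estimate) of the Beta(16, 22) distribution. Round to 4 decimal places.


For Beta(a,b) with a,b > 1:
Mode = (a-1)/(a+b-2) = (16-1)/(38-2)
= 15/36 = 0.4167

0.4167


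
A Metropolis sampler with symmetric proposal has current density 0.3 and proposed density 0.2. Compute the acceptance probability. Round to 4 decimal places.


For symmetric proposals, acceptance = min(1, pi(x*)/pi(x))
= min(1, 0.2/0.3)
= min(1, 0.6667) = 0.6667

0.6667


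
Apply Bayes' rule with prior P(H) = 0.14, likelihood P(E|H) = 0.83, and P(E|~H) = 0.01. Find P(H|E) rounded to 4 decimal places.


Step 1: Compute marginal P(E) = P(E|H)P(H) + P(E|~H)P(~H)
= 0.83*0.14 + 0.01*0.86 = 0.1248
Step 2: P(H|E) = P(E|H)P(H)/P(E) = 0.1162/0.1248
= 0.9311

0.9311


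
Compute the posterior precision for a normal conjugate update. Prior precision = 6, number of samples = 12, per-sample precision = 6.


tau_post = tau_0 + n * tau
= 6 + 12 * 6 = 78

78


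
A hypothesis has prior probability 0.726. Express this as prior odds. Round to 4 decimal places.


Odds = P(H) / P(not H) = 0.726 / 0.274
= 2.6496

2.6496


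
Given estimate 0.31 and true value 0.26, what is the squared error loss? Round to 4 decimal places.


Squared error = (estimate - true)^2
Difference = 0.05
Loss = 0.05^2 = 0.0025

0.0025


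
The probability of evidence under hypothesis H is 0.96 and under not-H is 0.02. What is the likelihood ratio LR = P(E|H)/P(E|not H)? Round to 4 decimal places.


LR = 0.96 / 0.02
= 48.0

48.0


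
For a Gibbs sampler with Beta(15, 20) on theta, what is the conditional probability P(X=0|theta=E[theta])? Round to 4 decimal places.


E[theta] = 15/(15+20) = 0.4286
P(X=0|theta) = 1 - theta = 0.5714

0.5714


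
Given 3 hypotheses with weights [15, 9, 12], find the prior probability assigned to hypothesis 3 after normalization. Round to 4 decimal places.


To normalize, divide each weight by the sum of all weights.
Sum = 36
Prior(H3) = 12/36 = 0.3333

0.3333


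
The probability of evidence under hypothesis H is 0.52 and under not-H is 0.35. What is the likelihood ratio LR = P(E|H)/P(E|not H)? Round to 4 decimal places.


LR = 0.52 / 0.35
= 1.4857

1.4857


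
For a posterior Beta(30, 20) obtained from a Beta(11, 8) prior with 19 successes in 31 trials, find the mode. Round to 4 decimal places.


Mode = (alpha - 1) / (alpha + beta - 2)
= 29 / 48
= 0.6042

0.6042


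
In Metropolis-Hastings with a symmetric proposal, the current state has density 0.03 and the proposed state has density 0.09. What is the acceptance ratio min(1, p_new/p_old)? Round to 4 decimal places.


Ratio = p_new / p_old = 0.09 / 0.03 = 3.0
Acceptance = min(1, 3.0) = 1.0

1.0


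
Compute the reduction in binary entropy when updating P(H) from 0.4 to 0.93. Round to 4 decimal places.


H_before = -p*log2(p) - (1-p)*log2(1-p) for p=0.4: 0.971
H_after for p=0.93: 0.3659
Reduction = 0.971 - 0.3659 = 0.605

0.605


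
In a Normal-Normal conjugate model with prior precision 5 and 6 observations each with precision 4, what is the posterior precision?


Posterior precision = prior precision + n * observation precision
= 5 + 6 * 4
= 5 + 24 = 29

29


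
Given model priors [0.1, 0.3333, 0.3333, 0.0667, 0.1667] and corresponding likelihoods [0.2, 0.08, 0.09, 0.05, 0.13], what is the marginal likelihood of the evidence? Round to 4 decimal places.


P(E) = sum_i P(M_i) P(E|M_i)
= 0.02 + 0.0267 + 0.03 + 0.0033 + 0.0217
= 0.1017

0.1017


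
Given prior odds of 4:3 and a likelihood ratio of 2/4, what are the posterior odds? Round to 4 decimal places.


Posterior odds = prior odds * LR
Prior odds = 4/3 = 1.3333
LR = 2/4 = 0.5
Posterior odds = 1.3333 * 0.5 = 0.6667

0.6667


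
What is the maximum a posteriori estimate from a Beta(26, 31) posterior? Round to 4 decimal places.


The MAP estimate equals the mode of the distribution.
Mode of Beta(a,b) = (a-1)/(a+b-2)
= 25/55
= 0.4545

0.4545


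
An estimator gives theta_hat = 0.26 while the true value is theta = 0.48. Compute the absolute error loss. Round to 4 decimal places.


The absolute error loss is |theta_hat - theta|
= |0.26 - 0.48|
= 0.22

0.22


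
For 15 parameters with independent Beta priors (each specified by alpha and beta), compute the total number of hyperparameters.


A Beta prior has 2 hyperparameters per parameter.
Total = 15 * 2 = 30

30


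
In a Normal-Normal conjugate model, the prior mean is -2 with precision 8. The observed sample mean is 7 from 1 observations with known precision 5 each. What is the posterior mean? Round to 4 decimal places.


Posterior precision = tau0 + n*tau = 8 + 1*5 = 13
Posterior mean = (tau0*mu0 + n*tau*xbar) / posterior_precision
= (8*-2 + 1*5*7) / 13
= 19 / 13 = 1.4615

1.4615


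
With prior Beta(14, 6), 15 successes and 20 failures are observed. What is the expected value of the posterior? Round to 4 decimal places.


Posterior = Beta(29, 26)
E[theta] = alpha/(alpha+beta)
= 29/55 = 0.5273

0.5273


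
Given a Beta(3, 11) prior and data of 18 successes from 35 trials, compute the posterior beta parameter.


Number of failures = 35 - 18 = 17
Posterior beta = 11 + 17 = 28

28


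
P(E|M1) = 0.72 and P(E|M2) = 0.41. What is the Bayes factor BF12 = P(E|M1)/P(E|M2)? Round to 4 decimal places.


Bayes factor BF12 = P(E|M1) / P(E|M2)
= 0.72 / 0.41
= 1.7561

1.7561


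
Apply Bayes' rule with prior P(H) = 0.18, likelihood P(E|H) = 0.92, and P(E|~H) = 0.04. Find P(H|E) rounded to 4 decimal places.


Step 1: Compute marginal P(E) = P(E|H)P(H) + P(E|~H)P(~H)
= 0.92*0.18 + 0.04*0.82 = 0.1984
Step 2: P(H|E) = P(E|H)P(H)/P(E) = 0.1656/0.1984
= 0.8347

0.8347


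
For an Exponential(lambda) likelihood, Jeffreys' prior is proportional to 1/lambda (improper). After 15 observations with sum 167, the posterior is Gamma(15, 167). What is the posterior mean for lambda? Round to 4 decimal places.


Posterior = Gamma(n, sum_x) = Gamma(15, 167)
Posterior mean = shape/rate = 15/167
= 0.0898

0.0898


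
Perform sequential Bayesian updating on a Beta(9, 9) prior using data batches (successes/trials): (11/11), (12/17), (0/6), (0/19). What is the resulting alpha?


Accumulate successes: 23
Posterior alpha = prior alpha + sum of successes
= 9 + 23 = 32

32


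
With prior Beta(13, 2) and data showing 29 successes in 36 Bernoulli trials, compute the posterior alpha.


Conjugate update: alpha_posterior = alpha_prior + k
= 13 + 29 = 42

42


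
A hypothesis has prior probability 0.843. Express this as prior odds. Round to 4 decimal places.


Odds = P(H) / P(not H) = 0.843 / 0.157
= 5.3694

5.3694


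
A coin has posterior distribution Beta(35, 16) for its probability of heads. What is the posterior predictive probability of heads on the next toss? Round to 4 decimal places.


Posterior predictive = E[theta] = alpha/(alpha+beta)
= 35/51
= 0.6863

0.6863


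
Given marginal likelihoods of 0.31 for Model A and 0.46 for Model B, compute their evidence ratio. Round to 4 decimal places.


Ratio = ML(A) / ML(B) = 0.31/0.46
= 0.6739

0.6739


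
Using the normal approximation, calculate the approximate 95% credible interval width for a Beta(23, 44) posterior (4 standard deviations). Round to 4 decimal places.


Var(Beta) = 23*44/(67^2 * 68) = 0.0033
SD = 0.0576
Width ~ 4*SD = 0.2303

0.2303


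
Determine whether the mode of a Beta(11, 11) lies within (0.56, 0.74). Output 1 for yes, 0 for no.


First find the mode: (a-1)/(a+b-2) = 0.5
Is 0.5 in (0.56, 0.74)? 0

0


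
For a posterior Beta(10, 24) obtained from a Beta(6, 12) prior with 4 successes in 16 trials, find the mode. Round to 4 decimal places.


Mode = (alpha - 1) / (alpha + beta - 2)
= 9 / 32
= 0.2812

0.2812


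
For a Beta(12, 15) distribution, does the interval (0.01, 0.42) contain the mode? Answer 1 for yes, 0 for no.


Mode of Beta(a,b) = (a-1)/(a+b-2)
= (12-1)/(12+15-2) = 0.44
Check: 0.01 <= 0.44 <= 0.42?
Result: 0

0


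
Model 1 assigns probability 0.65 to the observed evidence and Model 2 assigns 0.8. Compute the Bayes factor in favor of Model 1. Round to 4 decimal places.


BF = P(data|M1) / P(data|M2)
= 0.65 / 0.8 = 0.8125

0.8125


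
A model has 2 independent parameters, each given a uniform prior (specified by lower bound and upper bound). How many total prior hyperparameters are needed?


Each uniform prior needs 2 hyperparameters (lower bound and upper bound).
Total = 2 * 2 = 4

4


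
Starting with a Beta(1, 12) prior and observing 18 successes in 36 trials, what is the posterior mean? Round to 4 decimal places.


Posterior parameters: alpha = 1 + 18 = 19
beta = 12 + 18 = 30
Posterior mean = alpha / (alpha + beta) = 19 / 49
= 0.3878

0.3878


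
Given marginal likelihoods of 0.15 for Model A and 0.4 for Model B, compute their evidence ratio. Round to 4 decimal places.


Ratio = ML(A) / ML(B) = 0.15/0.4
= 0.375

0.375


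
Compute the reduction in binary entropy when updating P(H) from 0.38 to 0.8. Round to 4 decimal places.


H_before = -p*log2(p) - (1-p)*log2(1-p) for p=0.38: 0.958
H_after for p=0.8: 0.7219
Reduction = 0.958 - 0.7219 = 0.2361

0.2361


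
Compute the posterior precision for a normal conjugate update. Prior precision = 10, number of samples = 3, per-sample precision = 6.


tau_post = tau_0 + n * tau
= 10 + 3 * 6 = 28

28


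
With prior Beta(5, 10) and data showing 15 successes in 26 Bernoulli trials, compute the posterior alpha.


Conjugate update: alpha_posterior = alpha_prior + k
= 5 + 15 = 20

20


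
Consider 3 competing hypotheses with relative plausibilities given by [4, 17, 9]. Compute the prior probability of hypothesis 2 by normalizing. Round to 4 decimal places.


Sum of weights = 4 + 17 + 9 = 30
Normalized prior for H2 = 17 / 30
= 0.5667

0.5667


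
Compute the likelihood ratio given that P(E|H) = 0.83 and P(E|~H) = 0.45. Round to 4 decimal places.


LR = P(E|H) / P(E|~H)
= 0.83 / 0.45 = 1.8444

1.8444


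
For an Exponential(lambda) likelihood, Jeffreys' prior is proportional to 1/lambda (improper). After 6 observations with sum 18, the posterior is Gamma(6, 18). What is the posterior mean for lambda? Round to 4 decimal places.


Posterior = Gamma(n, sum_x) = Gamma(6, 18)
Posterior mean = shape/rate = 6/18
= 0.3333

0.3333


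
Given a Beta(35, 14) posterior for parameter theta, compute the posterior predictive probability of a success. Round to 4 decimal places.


For a Beta-Bernoulli model, the predictive probability is the mean:
P(success) = 35/(35+14) = 35/49 = 0.7143

0.7143


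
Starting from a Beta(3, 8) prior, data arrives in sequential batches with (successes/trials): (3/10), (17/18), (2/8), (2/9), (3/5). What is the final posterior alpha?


In sequential Bayesian updating, we sum all successes.
Total successes = 27
Final alpha = 3 + 27 = 30

30


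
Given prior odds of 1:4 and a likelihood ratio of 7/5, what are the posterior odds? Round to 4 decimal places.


Posterior odds = prior odds * LR
Prior odds = 1/4 = 0.25
LR = 7/5 = 1.4
Posterior odds = 0.25 * 1.4 = 0.35

0.35


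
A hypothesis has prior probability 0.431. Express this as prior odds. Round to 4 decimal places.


Odds = P(H) / P(not H) = 0.431 / 0.569
= 0.7575

0.7575


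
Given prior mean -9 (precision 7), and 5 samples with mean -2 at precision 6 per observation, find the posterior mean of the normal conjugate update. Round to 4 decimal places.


The posterior mean is a precision-weighted average of prior and data.
Post. prec. = 7 + 30 = 37
Post. mean = (-63 + -60)/37 = -123/37 = -3.3243

-3.3243


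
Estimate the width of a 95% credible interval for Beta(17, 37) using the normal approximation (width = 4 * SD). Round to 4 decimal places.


For Beta(a,b): Var = ab/((a+b)^2(a+b+1))
Var = 0.0039, SD = 0.0626
Approximate 95% CI width = 4 * 0.0626 = 0.2505

0.2505


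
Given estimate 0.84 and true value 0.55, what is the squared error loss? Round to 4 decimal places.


Squared error = (estimate - true)^2
Difference = 0.29
Loss = 0.29^2 = 0.0841

0.0841


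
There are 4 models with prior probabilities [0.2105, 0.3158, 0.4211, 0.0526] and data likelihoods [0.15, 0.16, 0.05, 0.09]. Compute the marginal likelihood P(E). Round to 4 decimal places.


P(E) = sum over models of P(M_i) * P(E|M_i)
= 0.2105*0.15 + 0.3158*0.16 + 0.4211*0.05 + 0.0526*0.09
= 0.1079

0.1079


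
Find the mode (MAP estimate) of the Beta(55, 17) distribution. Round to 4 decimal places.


For Beta(a,b) with a,b > 1:
Mode = (a-1)/(a+b-2) = (55-1)/(72-2)
= 54/70 = 0.7714

0.7714


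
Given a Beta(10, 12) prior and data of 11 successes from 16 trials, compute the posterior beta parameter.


Number of failures = 16 - 11 = 5
Posterior beta = 12 + 5 = 17

17


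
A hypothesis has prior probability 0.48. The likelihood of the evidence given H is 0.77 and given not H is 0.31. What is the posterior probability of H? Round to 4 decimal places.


Using Bayes' theorem:
P(E) = 0.48 * 0.77 + 0.52 * 0.31
P(E) = 0.5308
P(H|E) = (0.48 * 0.77) / 0.5308 = 0.6963

0.6963


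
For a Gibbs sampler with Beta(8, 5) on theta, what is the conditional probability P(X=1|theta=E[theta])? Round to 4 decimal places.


E[theta] = 8/(8+5) = 0.6154
P(X=1|theta) = theta = 0.6154

0.6154


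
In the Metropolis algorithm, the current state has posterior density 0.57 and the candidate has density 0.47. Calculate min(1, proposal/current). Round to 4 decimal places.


Ratio = 0.47/0.57 = 0.8246
Acceptance probability = min(1, 0.8246)
= 0.8246

0.8246


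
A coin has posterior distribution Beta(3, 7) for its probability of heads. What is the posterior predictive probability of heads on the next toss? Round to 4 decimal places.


Posterior predictive = E[theta] = alpha/(alpha+beta)
= 3/10
= 0.3

0.3


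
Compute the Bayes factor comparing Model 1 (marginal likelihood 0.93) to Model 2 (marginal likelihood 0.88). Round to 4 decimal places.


BF12 = marginal likelihood of M1 / marginal likelihood of M2
= 0.93/0.88
= 1.0568

1.0568


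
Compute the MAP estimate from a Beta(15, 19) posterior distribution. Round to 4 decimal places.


MAP = mode of Beta distribution
= (alpha - 1)/(alpha + beta - 2)
= (15-1)/(15+19-2)
= 14/32 = 0.4375

0.4375


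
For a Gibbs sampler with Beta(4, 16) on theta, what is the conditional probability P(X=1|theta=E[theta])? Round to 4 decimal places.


E[theta] = 4/(4+16) = 0.2
P(X=1|theta) = theta = 0.2

0.2


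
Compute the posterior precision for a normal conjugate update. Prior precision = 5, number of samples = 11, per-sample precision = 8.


tau_post = tau_0 + n * tau
= 5 + 11 * 8 = 93

93


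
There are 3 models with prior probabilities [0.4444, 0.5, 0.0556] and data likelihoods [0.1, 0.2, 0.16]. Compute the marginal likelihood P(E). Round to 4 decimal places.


P(E) = sum over models of P(M_i) * P(E|M_i)
= 0.4444*0.1 + 0.5*0.2 + 0.0556*0.16
= 0.1533

0.1533


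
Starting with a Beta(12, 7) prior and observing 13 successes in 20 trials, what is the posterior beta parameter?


Posterior beta = prior beta + failures
Failures = 20 - 13 = 7
beta_post = 7 + 7 = 14

14


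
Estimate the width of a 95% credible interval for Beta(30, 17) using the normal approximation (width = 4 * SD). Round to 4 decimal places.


For Beta(a,b): Var = ab/((a+b)^2(a+b+1))
Var = 0.0048, SD = 0.0694
Approximate 95% CI width = 4 * 0.0694 = 0.2774

0.2774


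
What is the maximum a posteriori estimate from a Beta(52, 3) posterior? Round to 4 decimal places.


The MAP estimate equals the mode of the distribution.
Mode of Beta(a,b) = (a-1)/(a+b-2)
= 51/53
= 0.9623

0.9623


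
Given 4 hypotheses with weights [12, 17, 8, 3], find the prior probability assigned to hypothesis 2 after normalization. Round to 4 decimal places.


To normalize, divide each weight by the sum of all weights.
Sum = 40
Prior(H2) = 17/40 = 0.425

0.425


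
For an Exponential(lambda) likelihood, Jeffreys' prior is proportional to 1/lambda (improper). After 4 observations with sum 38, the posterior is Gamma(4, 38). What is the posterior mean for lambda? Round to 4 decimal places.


Posterior = Gamma(n, sum_x) = Gamma(4, 38)
Posterior mean = shape/rate = 4/38
= 0.1053

0.1053


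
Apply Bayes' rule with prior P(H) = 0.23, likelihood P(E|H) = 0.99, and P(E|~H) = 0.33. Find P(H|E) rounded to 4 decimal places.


Step 1: Compute marginal P(E) = P(E|H)P(H) + P(E|~H)P(~H)
= 0.99*0.23 + 0.33*0.77 = 0.4818
Step 2: P(H|E) = P(E|H)P(H)/P(E) = 0.2277/0.4818
= 0.4726

0.4726


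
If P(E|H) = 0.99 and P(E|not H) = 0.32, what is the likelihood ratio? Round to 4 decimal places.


Likelihood ratio = P(E|H) / P(E|not H)
= 0.99 / 0.32
= 3.0938

3.0938


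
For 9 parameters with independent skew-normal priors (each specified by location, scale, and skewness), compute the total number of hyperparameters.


A skew-normal prior has 3 hyperparameters per parameter.
Total = 9 * 3 = 27

27


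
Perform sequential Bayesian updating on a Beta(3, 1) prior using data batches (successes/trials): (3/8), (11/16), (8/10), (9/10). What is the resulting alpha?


Accumulate successes: 31
Posterior alpha = prior alpha + sum of successes
= 3 + 31 = 34

34


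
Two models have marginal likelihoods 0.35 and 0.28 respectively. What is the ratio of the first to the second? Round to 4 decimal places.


Evidence ratio = 0.35 / 0.28
= 1.25

1.25


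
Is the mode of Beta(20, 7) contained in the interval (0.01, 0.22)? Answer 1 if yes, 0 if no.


Mode = (a-1)/(a+b-2) = 19/25 = 0.76
Interval: (0.01, 0.22)
Contains mode? 0

0


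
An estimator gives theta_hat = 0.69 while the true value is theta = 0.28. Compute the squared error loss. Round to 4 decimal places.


The squared error loss is (theta_hat - theta)^2
= (0.69 - 0.28)^2
= (0.41)^2 = 0.1681

0.1681


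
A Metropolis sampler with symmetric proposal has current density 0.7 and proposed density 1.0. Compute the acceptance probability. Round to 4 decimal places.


For symmetric proposals, acceptance = min(1, pi(x*)/pi(x))
= min(1, 1.0/0.7)
= min(1, 1.4286) = 1.0

1.0


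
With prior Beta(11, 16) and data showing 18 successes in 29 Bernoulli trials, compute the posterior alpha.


Conjugate update: alpha_posterior = alpha_prior + k
= 11 + 18 = 29

29


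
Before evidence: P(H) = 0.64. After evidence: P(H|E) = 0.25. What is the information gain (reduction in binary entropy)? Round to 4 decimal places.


Prior entropy = 0.9427
Posterior entropy = 0.8113
Information gain = 0.9427 - 0.8113 = 0.1314

0.1314


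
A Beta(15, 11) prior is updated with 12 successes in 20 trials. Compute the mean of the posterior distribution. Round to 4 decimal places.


After update: Beta(27, 19)
Mean = 27 / (27 + 19) = 27 / 46
= 0.587

0.587


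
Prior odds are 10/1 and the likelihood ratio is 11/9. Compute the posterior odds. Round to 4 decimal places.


Posterior odds = prior odds * likelihood ratio
= (10/1) * (11/9)
= 110 / 9
= 12.2222

12.2222


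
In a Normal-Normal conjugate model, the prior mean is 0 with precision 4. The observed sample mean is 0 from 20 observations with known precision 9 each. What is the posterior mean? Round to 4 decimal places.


Posterior precision = tau0 + n*tau = 4 + 20*9 = 184
Posterior mean = (tau0*mu0 + n*tau*xbar) / posterior_precision
= (4*0 + 20*9*0) / 184
= 0 / 184 = 0.0

0.0


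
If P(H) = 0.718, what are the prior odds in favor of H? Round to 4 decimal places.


Prior odds = P(H) / (1 - P(H))
= 0.718 / 0.282
= 2.5461

2.5461


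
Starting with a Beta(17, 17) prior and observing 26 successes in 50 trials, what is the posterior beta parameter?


Posterior beta = prior beta + failures
Failures = 50 - 26 = 24
beta_post = 17 + 24 = 41

41


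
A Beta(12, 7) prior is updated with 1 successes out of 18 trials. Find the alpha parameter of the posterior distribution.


In the Beta-Binomial conjugate update:
alpha_post = alpha_prior + successes
= 12 + 1
= 13

13


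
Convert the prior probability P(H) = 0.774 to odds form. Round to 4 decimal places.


P(not H) = 1 - 0.774 = 0.226
Odds = 0.774 / 0.226 = 3.4248

3.4248


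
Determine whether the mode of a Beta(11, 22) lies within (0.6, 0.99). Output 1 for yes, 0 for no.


First find the mode: (a-1)/(a+b-2) = 0.3226
Is 0.3226 in (0.6, 0.99)? 0

0


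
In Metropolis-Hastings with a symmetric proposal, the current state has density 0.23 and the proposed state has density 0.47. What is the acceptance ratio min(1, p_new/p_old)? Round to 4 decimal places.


Ratio = p_new / p_old = 0.47 / 0.23 = 2.0435
Acceptance = min(1, 2.0435) = 1.0

1.0


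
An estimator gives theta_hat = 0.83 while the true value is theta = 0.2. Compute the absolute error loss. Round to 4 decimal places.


The absolute error loss is |theta_hat - theta|
= |0.83 - 0.2|
= 0.63

0.63


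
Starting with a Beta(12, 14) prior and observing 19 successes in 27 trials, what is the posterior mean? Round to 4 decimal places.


Posterior parameters: alpha = 12 + 19 = 31
beta = 14 + 8 = 22
Posterior mean = alpha / (alpha + beta) = 31 / 53
= 0.5849

0.5849


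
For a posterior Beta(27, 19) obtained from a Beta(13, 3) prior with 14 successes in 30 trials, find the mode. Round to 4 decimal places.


Mode = (alpha - 1) / (alpha + beta - 2)
= 26 / 44
= 0.5909

0.5909


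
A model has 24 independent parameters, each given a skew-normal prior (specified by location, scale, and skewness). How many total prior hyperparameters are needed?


Each skew-normal prior needs 3 hyperparameters (location, scale, and skewness).
Total = 3 * 24 = 72

72


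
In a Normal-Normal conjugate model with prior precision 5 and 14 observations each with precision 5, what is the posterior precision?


Posterior precision = prior precision + n * observation precision
= 5 + 14 * 5
= 5 + 70 = 75

75


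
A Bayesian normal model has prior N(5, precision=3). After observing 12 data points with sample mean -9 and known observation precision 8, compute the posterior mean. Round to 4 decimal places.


Posterior mean = (prior_precision * prior_mean + n * data_precision * data_mean) / (prior_precision + n * data_precision)
Numerator = 3*5 + 12*8*-9 = -849
Denominator = 3 + 12*8 = 99
Posterior mean = -8.5758

-8.5758


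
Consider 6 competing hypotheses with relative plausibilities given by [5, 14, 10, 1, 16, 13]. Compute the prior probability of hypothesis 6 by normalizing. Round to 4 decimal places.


Sum of weights = 5 + 14 + 10 + 1 + 16 + 13 = 59
Normalized prior for H6 = 13 / 59
= 0.2203

0.2203


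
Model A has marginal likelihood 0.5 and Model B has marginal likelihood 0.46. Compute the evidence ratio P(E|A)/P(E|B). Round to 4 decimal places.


Evidence ratio = P(E|A) / P(E|B)
= 0.5 / 0.46
= 1.087

1.087


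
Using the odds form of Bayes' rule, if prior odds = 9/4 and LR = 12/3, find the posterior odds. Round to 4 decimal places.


Bayes' rule in odds form: posterior odds = prior odds * LR
= (9 * 12) / (4 * 3)
= 108/12 = 9.0

9.0


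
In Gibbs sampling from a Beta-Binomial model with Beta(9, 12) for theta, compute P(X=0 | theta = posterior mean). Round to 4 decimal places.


Posterior mean = alpha/(alpha+beta) = 9/21 = 0.4286
P(X=0|theta=mean) = 1 - theta = 0.5714

0.5714


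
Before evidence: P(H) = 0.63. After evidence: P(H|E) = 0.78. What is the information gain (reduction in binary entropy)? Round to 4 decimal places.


Prior entropy = 0.9507
Posterior entropy = 0.7602
Information gain = 0.9507 - 0.7602 = 0.1905

0.1905


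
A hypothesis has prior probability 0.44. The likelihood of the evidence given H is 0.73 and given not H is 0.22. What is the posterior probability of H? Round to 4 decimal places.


Using Bayes' theorem:
P(E) = 0.44 * 0.73 + 0.56 * 0.22
P(E) = 0.4444
P(H|E) = (0.44 * 0.73) / 0.4444 = 0.7228

0.7228


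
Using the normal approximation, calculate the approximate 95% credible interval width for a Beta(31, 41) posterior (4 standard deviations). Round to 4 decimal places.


Var(Beta) = 31*41/(72^2 * 73) = 0.0034
SD = 0.058
Width ~ 4*SD = 0.2318

0.2318


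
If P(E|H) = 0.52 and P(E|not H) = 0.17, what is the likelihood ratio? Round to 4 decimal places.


Likelihood ratio = P(E|H) / P(E|not H)
= 0.52 / 0.17
= 3.0588

3.0588


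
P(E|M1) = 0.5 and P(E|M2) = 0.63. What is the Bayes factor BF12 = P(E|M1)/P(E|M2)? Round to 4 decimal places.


Bayes factor BF12 = P(E|M1) / P(E|M2)
= 0.5 / 0.63
= 0.7937

0.7937


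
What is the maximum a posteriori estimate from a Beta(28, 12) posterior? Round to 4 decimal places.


The MAP estimate equals the mode of the distribution.
Mode of Beta(a,b) = (a-1)/(a+b-2)
= 27/38
= 0.7105

0.7105


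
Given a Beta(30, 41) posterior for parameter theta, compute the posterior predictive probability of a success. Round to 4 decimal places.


For a Beta-Bernoulli model, the predictive probability is the mean:
P(success) = 30/(30+41) = 30/71 = 0.4225

0.4225


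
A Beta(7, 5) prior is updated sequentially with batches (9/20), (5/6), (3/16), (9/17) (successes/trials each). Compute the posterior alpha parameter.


Sequential conjugate updating is equivalent to a single batch update.
Total successes across all batches = 26
alpha_posterior = alpha_prior + total_successes = 7 + 26
= 33

33


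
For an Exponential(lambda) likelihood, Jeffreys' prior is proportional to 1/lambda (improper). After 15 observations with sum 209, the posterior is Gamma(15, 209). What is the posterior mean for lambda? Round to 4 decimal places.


Posterior = Gamma(n, sum_x) = Gamma(15, 209)
Posterior mean = shape/rate = 15/209
= 0.0718

0.0718


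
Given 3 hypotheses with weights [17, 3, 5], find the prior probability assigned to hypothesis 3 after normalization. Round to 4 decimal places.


To normalize, divide each weight by the sum of all weights.
Sum = 25
Prior(H3) = 5/25 = 0.2

0.2


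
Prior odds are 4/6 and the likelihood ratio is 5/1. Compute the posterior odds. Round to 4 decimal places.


Posterior odds = prior odds * likelihood ratio
= (4/6) * (5/1)
= 20 / 6
= 3.3333

3.3333


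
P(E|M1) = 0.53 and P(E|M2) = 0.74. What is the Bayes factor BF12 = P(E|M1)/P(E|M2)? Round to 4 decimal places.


Bayes factor BF12 = P(E|M1) / P(E|M2)
= 0.53 / 0.74
= 0.7162

0.7162


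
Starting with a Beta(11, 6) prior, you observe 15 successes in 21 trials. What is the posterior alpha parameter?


For a Beta-Binomial conjugate model:
Posterior alpha = prior alpha + number of successes
= 11 + 15 = 26

26
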